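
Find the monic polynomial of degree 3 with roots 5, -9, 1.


A monic polynomial with roots 5, -9, 1 is:
p(x) = (x - 5)(x + 9)(x - 1)
After multiplying by (x - 5): x - 5
After multiplying by (x + 9): x^2 + 4x - 45
After multiplying by (x - 1): x^3 + 3x^2 - 49x + 45

x^3 + 3x^2 - 49x + 45


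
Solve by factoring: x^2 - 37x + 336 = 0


We need two numbers that multiply to 336 and add to -37.
Those numbers are -21 and -16 (since (-21) * (-16) = 336 and (-21) + (-16) = -37).
So x^2 - 37x + 336 = (x - 21)(x - 16) = 0
Setting each factor to zero: x = 21 or x = 16

x = 16, x = 21


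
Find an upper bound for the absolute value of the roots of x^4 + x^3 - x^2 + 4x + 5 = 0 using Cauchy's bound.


Cauchy's bound: all roots r satisfy |r| <= 1 + max(|a_i/a_n|) for i = 0,...,n-1
where a_n is the leading coefficient.

Coefficients: [1, 1, -1, 4, 5]
Leading coefficient a_n = 1
Ratios |a_i/a_n|: 1, 1, 4, 5
Maximum ratio: 5
Cauchy's bound: |r| <= 1 + 5 = 6

Upper bound = 6


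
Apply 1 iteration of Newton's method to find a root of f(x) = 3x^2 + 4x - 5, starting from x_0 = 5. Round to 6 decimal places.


Newton's method: x_(n+1) = x_n - f(x_n)/f'(x_n)
f(x) = 3x^2 + 4x - 5
f'(x) = 6x + 4

Iteration 1:
  f(5.000000) = 90.000000
  f'(5.000000) = 34.000000
  x_1 = 5.000000 - (90.000000)/(34.000000) = 2.352941

x_1 = 2.352941


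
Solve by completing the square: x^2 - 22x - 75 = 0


Start: x^2 - 22x - 75 = 0
Move constant: x^2 - 22x = 75
Half of -22 is -11, squared is 121
Add 121 to both sides: x^2 - 22x + 121 = 196
(x - 11)^2 = 196
x - 11 = ±14
x = 11 + 14 = 25 or x = 11 - 14 = -3

x = -3, x = 25


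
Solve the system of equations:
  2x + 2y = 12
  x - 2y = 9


Using Cramer's rule:
Determinant D = (2)(-2) - (1)(2) = -4 - 2 = -6
Dx = (12)(-2) - (9)(2) = -24 - 18 = -42
Dy = (2)(9) - (1)(12) = 18 - 12 = 6
x = Dx/D = -42/-6 = 7
y = Dy/D = 6/-6 = -1

x = 7, y = -1


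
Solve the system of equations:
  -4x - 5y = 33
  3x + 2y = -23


Using Cramer's rule:
Determinant D = (-4)(2) - (3)(-5) = -8 + 15 = 7
Dx = (33)(2) - (-23)(-5) = 66 - 115 = -49
Dy = (-4)(-23) - (3)(33) = 92 - 99 = -7
x = Dx/D = -49/7 = -7
y = Dy/D = -7/7 = -1

x = -7, y = -1


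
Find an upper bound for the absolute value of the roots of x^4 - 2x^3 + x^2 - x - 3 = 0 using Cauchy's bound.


Cauchy's bound: all roots r satisfy |r| <= 1 + max(|a_i/a_n|) for i = 0,...,n-1
where a_n is the leading coefficient.

Coefficients: [1, -2, 1, -1, -3]
Leading coefficient a_n = 1
Ratios |a_i/a_n|: 2, 1, 1, 3
Maximum ratio: 3
Cauchy's bound: |r| <= 1 + 3 = 4

Upper bound = 4


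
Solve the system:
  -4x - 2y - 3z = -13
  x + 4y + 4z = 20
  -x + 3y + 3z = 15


Using Cramer's rule. Expand each determinant along the first row.
D  = (-4)*[4*3 - 4*3] - (-2)*[1*3 - 4*(-1)] + (-3)*[1*3 - 4*(-1)]
  = (-4)*(0) - (-2)*(7) + (-3)*(7) = -7
Dx = (-13)*[4*3 - 4*3] - (-2)*[20*3 - 4*15] + (-3)*[20*3 - 4*15]
  = (-13)*(0) - (-2)*(0) + (-3)*(0) = 0
Dy = (-4)*[20*3 - 4*15] - (-13)*[1*3 - 4*(-1)] + (-3)*[1*15 - 20*(-1)]
  = (-4)*(0) - (-13)*(7) + (-3)*(35) = -14
Dz = (-4)*[4*15 - 20*3] - (-2)*[1*15 - 20*(-1)] + (-13)*[1*3 - 4*(-1)]
  = (-4)*(0) - (-2)*(35) + (-13)*(7) = -21
x = Dx/D = 0/-7 = 0, y = Dy/D = -14/-7 = 2, z = Dz/D = -21/-7 = 3
Check eq1: (-4)(0) + (-2)(2) + (-3)(3) = -13 = -13 ✓
Check eq2: (1)(0) + (4)(2) + (4)(3) = 20 = 20 ✓
Check eq3: (-1)(0) + (3)(2) + (3)(3) = 15 = 15 ✓

x = 0, y = 2, z = 3


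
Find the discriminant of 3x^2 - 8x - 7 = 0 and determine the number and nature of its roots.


For ax^2 + bx + c = 0, discriminant D = b^2 - 4ac
Here a = 3, b = -8, c = -7
D = (-8)^2 - 4(3)(-7) = 64 + 84 = 148

D = 148 > 0 but not a perfect square
The equation has 2 distinct real irrational roots.

Discriminant = 148, 2 distinct real irrational roots


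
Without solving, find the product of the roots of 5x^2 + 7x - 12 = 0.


By Vieta's formulas for ax^2 + bx + c = 0:
  Sum of roots = -b/a
  Product of roots = c/a

Here a = 5, b = 7, c = -12
Sum = -(7)/5 = -7/5
Product = -12/5 = -12/5

Product = -12/5


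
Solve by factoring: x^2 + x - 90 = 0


We need two numbers that multiply to -90 and add to 1.
Those numbers are -9 and 10 (since (-9) * 10 = -90 and (-9) + 10 = 1).
So x^2 + x - 90 = (x - 9)(x + 10) = 0
Setting each factor to zero: x = 9 or x = -10

x = -10, x = 9


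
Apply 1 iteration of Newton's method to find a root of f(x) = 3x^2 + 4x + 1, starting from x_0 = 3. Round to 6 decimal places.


Newton's method: x_(n+1) = x_n - f(x_n)/f'(x_n)
f(x) = 3x^2 + 4x + 1
f'(x) = 6x + 4

Iteration 1:
  f(3.000000) = 40.000000
  f'(3.000000) = 22.000000
  x_1 = 3.000000 - (40.000000)/(22.000000) = 1.181818

x_1 = 1.181818


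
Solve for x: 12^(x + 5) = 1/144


Express both sides with the same base.
1/144 = 12^(-2)
Since the bases match, equate exponents: x + 5 = -2
So x = -2 - (5) = -7

x = -7


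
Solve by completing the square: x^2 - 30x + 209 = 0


Start: x^2 - 30x + 209 = 0
Move constant: x^2 - 30x = -209
Half of -30 is -15, squared is 225
Add 225 to both sides: x^2 - 30x + 225 = 16
(x - 15)^2 = 16
x - 15 = ±4
x = 15 + 4 = 19 or x = 15 - 4 = 11

x = 11, x = 19


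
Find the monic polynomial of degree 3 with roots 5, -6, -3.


A monic polynomial with roots 5, -6, -3 is:
p(x) = (x - 5)(x + 6)(x + 3)
After multiplying by (x - 5): x - 5
After multiplying by (x + 6): x^2 + x - 30
After multiplying by (x + 3): x^3 + 4x^2 - 27x - 90

x^3 + 4x^2 - 27x - 90


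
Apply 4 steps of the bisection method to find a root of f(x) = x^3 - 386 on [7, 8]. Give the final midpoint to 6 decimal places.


f(x) = x^3 - 386
f(7) = -43 < 0
f(8) = 126 > 0

Step 1: midpoint = (7.000000 + 8.000000)/2 = 7.500000
  f(7.500000) = 35.875000
  f(mid) > 0, so root is in [7.000000, 7.500000]

Step 2: midpoint = (7.000000 + 7.500000)/2 = 7.250000
  f(7.250000) = -4.921875
  f(mid) < 0, so root is in [7.250000, 7.500000]

Step 3: midpoint = (7.250000 + 7.500000)/2 = 7.375000
  f(7.375000) = 15.130859
  f(mid) > 0, so root is in [7.250000, 7.375000]

Step 4: midpoint = (7.250000 + 7.375000)/2 = 7.312500
  f(7.312500) = 5.018799
  f(mid) > 0, so root is in [7.250000, 7.312500]

midpoint = 7.312500


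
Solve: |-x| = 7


An absolute value equation |expr| = 7 gives two cases:
Case 1: -x = 7
  -x = 7, so x = -7
Case 2: -x = -7
  -x = -7, so x = 7

x = -7, x = 7


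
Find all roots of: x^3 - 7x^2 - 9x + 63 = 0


Let p(x) = x^3 - 7x^2 - 9x + 63. By the rational root theorem (leading coefficient 1), any rational root is an integer divisor of 63: try ±1, ±2, ... in turn.
Test x = 1: value = 48 ≠ 0.
Test x = -1: value = 64 ≠ 0.
Test x = 3: value = 0 ✓, so (x - 3) is a factor.
Synthetic division by (x - 3): bring down 1; 1(3) - 7 = -4; (-4)(3) - 9 = -21; (-21)(3) + 63 = 0 → quotient x^2 - 4x - 21, remainder 0.
Solve the quadratic x^2 - 4x - 21 = 0: discriminant = (-4)^2 - 4(1)(-21) = 16 + 84 = 100.
sqrt(100) = 10, so x = (4 ± 10)/2: x = 7 or x = -3.
Collecting all roots found:

x = -3, x = 3, x = 7


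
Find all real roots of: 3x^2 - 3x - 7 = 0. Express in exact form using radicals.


Using the quadratic formula: x = (-b ± sqrt(b^2 - 4ac)) / (2a)
Here a = 3, b = -3, c = -7
Discriminant = b^2 - 4ac = (-3)^2 - 4(3)(-7) = 9 + 84 = 93
Since discriminant = 93 > 0, there are two real roots.
x = (3 ± sqrt(93)) / 6
Numerically: x ≈ 2.1073 or x ≈ -1.1073

x = (3 + sqrt(93)) / 6 or x = (3 - sqrt(93)) / 6


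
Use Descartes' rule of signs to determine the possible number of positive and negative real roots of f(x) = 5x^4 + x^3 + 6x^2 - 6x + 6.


Descartes' rule of signs:

For positive roots, count sign changes in f(x) = 5x^4 + x^3 + 6x^2 - 6x + 6:
Signs of coefficients: +, +, +, -, +
Number of sign changes: 2
Possible positive real roots: 2, 0

For negative roots, examine f(-x) = 5x^4 - x^3 + 6x^2 + 6x + 6:
Signs of coefficients: +, -, +, +, +
Number of sign changes: 2
Possible negative real roots: 2, 0

Positive roots: 2 or 0; Negative roots: 2 or 0


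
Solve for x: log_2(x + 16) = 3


Convert to exponential form: x + 16 = 2^3 = 8
x = 8 - 16 = -8
Check: log_2(-8 + 16) = log_2(8) = log_2(8) = 3 ✓

x = -8


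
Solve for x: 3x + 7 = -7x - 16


Starting with: 3x + 7 = -7x - 16
Move all x terms to left: (3 + 7)x = -16 - 7
Simplify: 10x = -23
Divide both sides by 10: x = -23/10

x = -23/10


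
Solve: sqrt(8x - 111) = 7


Square both sides: 8x - 111 = 7^2 = 49
8x = 49 + 111 = 160
x = 20
Check: sqrt(8*20 - 111) = sqrt(49) = 7 ✓

x = 20


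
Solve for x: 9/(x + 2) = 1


Multiply both sides by (x + 2): 9 = 1(x + 2)
Distribute: 9 = x + 2
x = 9 - 2 = 7
x = 7

x = 7


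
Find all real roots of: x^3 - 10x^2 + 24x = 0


The constant term is 0, so x = 0 is a root. Factor out x:
  x(x^2 - 10x + 24) = 0
Solve the quadratic x^2 - 10x + 24 = 0: discriminant = (-10)^2 - 4(1)(24) = 100 - 96 = 4.
sqrt(4) = 2, so x = (10 ± 2)/2: x = 6 or x = 4.

x = 0, x = 4, x = 6


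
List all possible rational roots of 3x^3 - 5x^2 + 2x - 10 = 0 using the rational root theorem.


Rational root theorem: possible roots are ±p/q where:
  p divides the constant term (-10): p ∈ {1, 2, 5, 10}
  q divides the leading coefficient (3): q ∈ {1, 3}

All possible rational roots: -10, -5, -10/3, -2, -5/3, -1, -2/3, -1/3, 1/3, 2/3, 1, 5/3, 2, 10/3, 5, 10

-10, -5, -10/3, -2, -5/3, -1, -2/3, -1/3, 1/3, 2/3, 1, 5/3, 2, 10/3, 5, 10


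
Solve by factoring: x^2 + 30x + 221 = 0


We need two numbers that multiply to 221 and add to 30.
Those numbers are 13 and 17 (since 13 * 17 = 221 and 13 + 17 = 30).
So x^2 + 30x + 221 = (x + 13)(x + 17) = 0
Setting each factor to zero: x = -13 or x = -17

x = -17, x = -13


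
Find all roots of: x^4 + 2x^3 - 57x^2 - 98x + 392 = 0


Let p(x) = x^4 + 2x^3 - 57x^2 - 98x + 392. By the rational root theorem (leading coefficient 1), any rational root is an integer divisor of 392: try ±1, ±2, ... in turn.
Test x = 1: value = 240 ≠ 0.
Test x = -1: value = 432 ≠ 0.
Test x = 2: value = 0 ✓, so (x - 2) is a factor.
Synthetic division by (x - 2): bring down 1; 1(2) + 2 = 4; 4(2) - 57 = -49; (-49)(2) - 98 = -196; (-196)(2) + 392 = 0 → quotient x^3 + 4x^2 - 49x - 196, remainder 0.
Continue with the quotient x^3 + 4x^2 - 49x - 196 (candidates must divide 196; re-test x = 2 first in case it repeats).
Test x = 2: value = -270 ≠ 0.
Test x = -2: value = -90 ≠ 0.
Test x = 4: value = -264 ≠ 0.
Test x = -4: value = 0 ✓, so (x + 4) is a factor.
Synthetic division by (x + 4): bring down 1; 1(-4) + 4 = 0; 0(-4) - 49 = -49; (-49)(-4) - 196 = 0 → quotient x^2 - 49, remainder 0.
Solve the quadratic x^2 - 49 = 0: discriminant = 0^2 - 4(1)(-49) = 0 + 196 = 196.
sqrt(196) = 14, so x = (0 ± 14)/2: x = 7 or x = -7.
Collecting all roots found:

x = -7, x = -4, x = 2, x = 7


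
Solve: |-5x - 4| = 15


An absolute value equation |expr| = 15 gives two cases:
Case 1: -5x - 4 = 15
  -5x = 19, so x = -19/5
Case 2: -5x - 4 = -15
  -5x = -11, so x = 11/5

x = -19/5, x = 11/5


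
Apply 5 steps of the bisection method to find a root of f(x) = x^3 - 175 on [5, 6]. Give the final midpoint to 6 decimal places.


f(x) = x^3 - 175
f(5) = -50 < 0
f(6) = 41 > 0

Step 1: midpoint = (5.000000 + 6.000000)/2 = 5.500000
  f(5.500000) = -8.625000
  f(mid) < 0, so root is in [5.500000, 6.000000]

Step 2: midpoint = (5.500000 + 6.000000)/2 = 5.750000
  f(5.750000) = 15.109375
  f(mid) > 0, so root is in [5.500000, 5.750000]

Step 3: midpoint = (5.500000 + 5.750000)/2 = 5.625000
  f(5.625000) = 2.978516
  f(mid) > 0, so root is in [5.500000, 5.625000]

Step 4: midpoint = (5.500000 + 5.625000)/2 = 5.562500
  f(5.562500) = -2.888428
  f(mid) < 0, so root is in [5.562500, 5.625000]

Step 5: midpoint = (5.562500 + 5.625000)/2 = 5.593750
  f(5.593750) = 0.028656
  f(mid) > 0, so root is in [5.562500, 5.593750]

midpoint = 5.593750


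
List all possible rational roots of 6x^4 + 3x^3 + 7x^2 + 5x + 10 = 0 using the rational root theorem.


Rational root theorem: possible roots are ±p/q where:
  p divides the constant term (10): p ∈ {1, 2, 5, 10}
  q divides the leading coefficient (6): q ∈ {1, 2, 3, 6}

All possible rational roots: -10, -5, -10/3, -5/2, -2, -5/3, -1, -5/6, -2/3, -1/2, -1/3, -1/6, 1/6, 1/3, 1/2, 2/3, 5/6, 1, 5/3, 2, 5/2, 10/3, 5, 10

-10, -5, -10/3, -5/2, -2, -5/3, -1, -5/6, -2/3, -1/2, -1/3, -1/6, 1/6, 1/3, 1/2, 2/3, 5/6, 1, 5/3, 2, 5/2, 10/3, 5, 10


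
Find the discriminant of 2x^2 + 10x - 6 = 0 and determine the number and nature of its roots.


For ax^2 + bx + c = 0, discriminant D = b^2 - 4ac
Here a = 2, b = 10, c = -6
D = (10)^2 - 4(2)(-6) = 100 + 48 = 148

D = 148 > 0 but not a perfect square
The equation has 2 distinct real irrational roots.

Discriminant = 148, 2 distinct real irrational roots


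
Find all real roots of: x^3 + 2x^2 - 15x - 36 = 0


Let p(x) = x^3 + 2x^2 - 15x - 36. By the rational root theorem (leading coefficient 1), any rational root is an integer divisor of 36: try ±1, ±2, ... in turn.
Test x = 1: value = -48 ≠ 0.
Test x = -1: value = -20 ≠ 0.
Test x = 2: value = -50 ≠ 0.
Test x = -2: value = -6 ≠ 0.
Test x = 3: value = -36 ≠ 0.
Test x = -3: value = 0 ✓, so (x + 3) is a factor.
Synthetic division by (x + 3): bring down 1; 1(-3) + 2 = -1; (-1)(-3) - 15 = -12; (-12)(-3) - 36 = 0 → quotient x^2 - x - 12, remainder 0.
Solve the quadratic x^2 - x - 12 = 0: discriminant = (-1)^2 - 4(1)(-12) = 1 + 48 = 49.
sqrt(49) = 7, so x = (1 ± 7)/2: x = 4 or x = -3.

x = -3 (multiplicity 2), x = 4


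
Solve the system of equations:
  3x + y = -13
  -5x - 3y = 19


Using Cramer's rule:
Determinant D = (3)(-3) - (-5)(1) = -9 + 5 = -4
Dx = (-13)(-3) - (19)(1) = 39 - 19 = 20
Dy = (3)(19) - (-5)(-13) = 57 - 65 = -8
x = Dx/D = 20/-4 = -5
y = Dy/D = -8/-4 = 2

x = -5, y = 2


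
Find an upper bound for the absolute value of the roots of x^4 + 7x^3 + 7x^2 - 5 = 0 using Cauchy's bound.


Cauchy's bound: all roots r satisfy |r| <= 1 + max(|a_i/a_n|) for i = 0,...,n-1
where a_n is the leading coefficient.

Coefficients: [1, 7, 7, 0, -5]
Leading coefficient a_n = 1
Ratios |a_i/a_n|: 7, 7, 0, 5
Maximum ratio: 7
Cauchy's bound: |r| <= 1 + 7 = 8

Upper bound = 8


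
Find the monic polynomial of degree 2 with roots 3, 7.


A monic polynomial with roots 3, 7 is:
p(x) = (x - 3)(x - 7)
After multiplying by (x - 3): x - 3
After multiplying by (x - 7): x^2 - 10x + 21

x^2 - 10x + 21


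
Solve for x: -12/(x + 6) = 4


Multiply both sides by (x + 6): -12 = 4(x + 6)
Distribute: -12 = 4x + 24
4x = -12 - 24 = -36
x = -9

x = -9


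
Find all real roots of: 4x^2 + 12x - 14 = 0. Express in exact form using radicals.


Using the quadratic formula: x = (-b ± sqrt(b^2 - 4ac)) / (2a)
Here a = 4, b = 12, c = -14
Discriminant = b^2 - 4ac = 12^2 - 4(4)(-14) = 144 + 224 = 368
Since discriminant = 368 > 0, there are two real roots.
x = (-12 ± 4*sqrt(23)) / 8
Simplifying: x = (-3 ± sqrt(23)) / 2
Numerically: x ≈ 0.8979 or x ≈ -3.8979

x = (-3 + sqrt(23)) / 2 or x = (-3 - sqrt(23)) / 2


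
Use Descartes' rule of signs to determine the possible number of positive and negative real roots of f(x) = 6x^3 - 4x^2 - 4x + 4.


Descartes' rule of signs:

For positive roots, count sign changes in f(x) = 6x^3 - 4x^2 - 4x + 4:
Signs of coefficients: +, -, -, +
Number of sign changes: 2
Possible positive real roots: 2, 0

For negative roots, examine f(-x) = -6x^3 - 4x^2 + 4x + 4:
Signs of coefficients: -, -, +, +
Number of sign changes: 1
Possible negative real roots: 1

Positive roots: 2 or 0; Negative roots: 1


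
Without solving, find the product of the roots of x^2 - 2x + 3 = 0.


By Vieta's formulas for ax^2 + bx + c = 0:
  Sum of roots = -b/a
  Product of roots = c/a

Here a = 1, b = -2, c = 3
Sum = -(-2)/1 = 2
Product = 3/1 = 3

Product = 3


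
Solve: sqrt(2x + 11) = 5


Square both sides: 2x + 11 = 5^2 = 25
2x = 25 - 11 = 14
x = 7
Check: sqrt(2*7 + 11) = sqrt(25) = 5 ✓

x = 7


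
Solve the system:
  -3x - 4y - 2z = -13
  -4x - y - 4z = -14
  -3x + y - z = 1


Using Cramer's rule. Expand each determinant along the first row.
D  = (-3)*[(-1)*(-1) - (-4)*1] - (-4)*[(-4)*(-1) - (-4)*(-3)] + (-2)*[(-4)*1 - (-1)*(-3)]
  = (-3)*(5) - (-4)*(-8) + (-2)*(-7) = -33
Dx = (-13)*[(-1)*(-1) - (-4)*1] - (-4)*[(-14)*(-1) - (-4)*1] + (-2)*[(-14)*1 - (-1)*1]
  = (-13)*(5) - (-4)*(18) + (-2)*(-13) = 33
Dy = (-3)*[(-14)*(-1) - (-4)*1] - (-13)*[(-4)*(-1) - (-4)*(-3)] + (-2)*[(-4)*1 - (-14)*(-3)]
  = (-3)*(18) - (-13)*(-8) + (-2)*(-46) = -66
Dz = (-3)*[(-1)*1 - (-14)*1] - (-4)*[(-4)*1 - (-14)*(-3)] + (-13)*[(-4)*1 - (-1)*(-3)]
  = (-3)*(13) - (-4)*(-46) + (-13)*(-7) = -132
x = Dx/D = 33/-33 = -1, y = Dy/D = -66/-33 = 2, z = Dz/D = -132/-33 = 4
Check eq1: (-3)(-1) + (-4)(2) + (-2)(4) = -13 = -13 ✓
Check eq2: (-4)(-1) + (-1)(2) + (-4)(4) = -14 = -14 ✓
Check eq3: (-3)(-1) + (1)(2) + (-1)(4) = 1 = 1 ✓

x = -1, y = 2, z = 4


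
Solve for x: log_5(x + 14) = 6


Convert to exponential form: x + 14 = 5^6 = 15625
x = 15625 - 14 = 15611
Check: log_5(15611 + 14) = log_5(15625) = log_5(15625) = 6 ✓

x = 15611


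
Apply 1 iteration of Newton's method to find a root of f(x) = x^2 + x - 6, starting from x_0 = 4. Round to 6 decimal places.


Newton's method: x_(n+1) = x_n - f(x_n)/f'(x_n)
f(x) = x^2 + x - 6
f'(x) = 2x + 1

Iteration 1:
  f(4.000000) = 14.000000
  f'(4.000000) = 9.000000
  x_1 = 4.000000 - (14.000000)/(9.000000) = 2.444444

x_1 = 2.444444


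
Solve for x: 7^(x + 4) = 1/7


Express both sides with the same base.
1/7 = 7^(-1)
Since the bases match, equate exponents: x + 4 = -1
So x = -1 - (4) = -5

x = -5


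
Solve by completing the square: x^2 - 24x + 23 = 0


Start: x^2 - 24x + 23 = 0
Move constant: x^2 - 24x = -23
Half of -24 is -12, squared is 144
Add 144 to both sides: x^2 - 24x + 144 = 121
(x - 12)^2 = 121
x - 12 = ±11
x = 12 + 11 = 23 or x = 12 - 11 = 1

x = 1, x = 23


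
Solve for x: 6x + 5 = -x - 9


Starting with: 6x + 5 = -x - 9
Move all x terms to left: (6 + 1)x = -9 - 5
Simplify: 7x = -14
Divide both sides by 7: x = -2

x = -2


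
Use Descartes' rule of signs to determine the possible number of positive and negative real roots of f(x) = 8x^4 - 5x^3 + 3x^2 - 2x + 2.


Descartes' rule of signs:

For positive roots, count sign changes in f(x) = 8x^4 - 5x^3 + 3x^2 - 2x + 2:
Signs of coefficients: +, -, +, -, +
Number of sign changes: 4
Possible positive real roots: 4, 2, 0

For negative roots, examine f(-x) = 8x^4 + 5x^3 + 3x^2 + 2x + 2:
Signs of coefficients: +, +, +, +, +
Number of sign changes: 0
Possible negative real roots: 0

Positive roots: 4 or 2 or 0; Negative roots: 0


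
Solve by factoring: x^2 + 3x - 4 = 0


We need two numbers that multiply to -4 and add to 3.
Those numbers are -1 and 4 (since (-1) * 4 = -4 and (-1) + 4 = 3).
So x^2 + 3x - 4 = (x - 1)(x + 4) = 0
Setting each factor to zero: x = 1 or x = -4

x = -4, x = 1


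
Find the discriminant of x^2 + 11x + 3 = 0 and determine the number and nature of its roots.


For ax^2 + bx + c = 0, discriminant D = b^2 - 4ac
Here a = 1, b = 11, c = 3
D = (11)^2 - 4(1)(3) = 121 - 12 = 109

D = 109 > 0 but not a perfect square
The equation has 2 distinct real irrational roots.

Discriminant = 109, 2 distinct real irrational roots


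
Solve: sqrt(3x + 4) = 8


Square both sides: 3x + 4 = 8^2 = 64
3x = 64 - 4 = 60
x = 20
Check: sqrt(3*20 + 4) = sqrt(64) = 8 ✓

x = 20


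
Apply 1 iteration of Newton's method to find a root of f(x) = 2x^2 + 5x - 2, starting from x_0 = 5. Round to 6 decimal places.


Newton's method: x_(n+1) = x_n - f(x_n)/f'(x_n)
f(x) = 2x^2 + 5x - 2
f'(x) = 4x + 5

Iteration 1:
  f(5.000000) = 73.000000
  f'(5.000000) = 25.000000
  x_1 = 5.000000 - (73.000000)/(25.000000) = 2.080000

x_1 = 2.080000


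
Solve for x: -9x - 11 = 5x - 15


Starting with: -9x - 11 = 5x - 15
Move all x terms to left: (-9 - 5)x = -15 + 11
Simplify: -14x = -4
Divide both sides by -14: x = 2/7

x = 2/7


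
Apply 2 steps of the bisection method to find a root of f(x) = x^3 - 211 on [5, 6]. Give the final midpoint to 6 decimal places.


f(x) = x^3 - 211
f(5) = -86 < 0
f(6) = 5 > 0

Step 1: midpoint = (5.000000 + 6.000000)/2 = 5.500000
  f(5.500000) = -44.625000
  f(mid) < 0, so root is in [5.500000, 6.000000]

Step 2: midpoint = (5.500000 + 6.000000)/2 = 5.750000
  f(5.750000) = -20.890625
  f(mid) < 0, so root is in [5.750000, 6.000000]

midpoint = 5.750000


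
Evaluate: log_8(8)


We need the exponent such that 8^? = 8
8^1 = 8
Therefore log_8(8) = 1

1


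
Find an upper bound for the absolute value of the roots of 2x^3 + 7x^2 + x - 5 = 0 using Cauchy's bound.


Cauchy's bound: all roots r satisfy |r| <= 1 + max(|a_i/a_n|) for i = 0,...,n-1
where a_n is the leading coefficient.

Coefficients: [2, 7, 1, -5]
Leading coefficient a_n = 2
Ratios |a_i/a_n|: 7/2, 1/2, 5/2
Maximum ratio: 7/2
Cauchy's bound: |r| <= 1 + 7/2 = 9/2

Upper bound = 9/2


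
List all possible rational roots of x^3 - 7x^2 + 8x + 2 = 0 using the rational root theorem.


Rational root theorem: possible roots are ±p/q where:
  p divides the constant term (2): p ∈ {1, 2}
  q divides the leading coefficient (1): q ∈ {1}

All possible rational roots: -2, -1, 1, 2

-2, -1, 1, 2


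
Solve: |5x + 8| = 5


An absolute value equation |expr| = 5 gives two cases:
Case 1: 5x + 8 = 5
  5x = -3, so x = -3/5
Case 2: 5x + 8 = -5
  5x = -13, so x = -13/5

x = -13/5, x = -3/5


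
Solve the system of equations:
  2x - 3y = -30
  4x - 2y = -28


Using Cramer's rule:
Determinant D = (2)(-2) - (4)(-3) = -4 + 12 = 8
Dx = (-30)(-2) - (-28)(-3) = 60 - 84 = -24
Dy = (2)(-28) - (4)(-30) = -56 + 120 = 64
x = Dx/D = -24/8 = -3
y = Dy/D = 64/8 = 8

x = -3, y = 8


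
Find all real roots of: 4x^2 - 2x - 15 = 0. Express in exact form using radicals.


Using the quadratic formula: x = (-b ± sqrt(b^2 - 4ac)) / (2a)
Here a = 4, b = -2, c = -15
Discriminant = b^2 - 4ac = (-2)^2 - 4(4)(-15) = 4 + 240 = 244
Since discriminant = 244 > 0, there are two real roots.
x = (2 ± 2*sqrt(61)) / 8
Simplifying: x = (1 ± sqrt(61)) / 4
Numerically: x ≈ 2.2026 or x ≈ -1.7026

x = (1 + sqrt(61)) / 4 or x = (1 - sqrt(61)) / 4


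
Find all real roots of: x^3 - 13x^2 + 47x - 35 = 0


Let p(x) = x^3 - 13x^2 + 47x - 35. By the rational root theorem (leading coefficient 1), any rational root is an integer divisor of 35: try ±1, ±2, ... in turn.
Test x = 1: value = 0 ✓, so (x - 1) is a factor.
Synthetic division by (x - 1): bring down 1; 1(1) - 13 = -12; (-12)(1) + 47 = 35; 35(1) - 35 = 0 → quotient x^2 - 12x + 35, remainder 0.
Solve the quadratic x^2 - 12x + 35 = 0: discriminant = (-12)^2 - 4(1)(35) = 144 - 140 = 4.
sqrt(4) = 2, so x = (12 ± 2)/2: x = 7 or x = 5.

x = 1, x = 5, x = 7


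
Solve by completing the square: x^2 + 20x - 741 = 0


Start: x^2 + 20x - 741 = 0
Move constant: x^2 + 20x = 741
Half of 20 is 10, squared is 100
Add 100 to both sides: x^2 + 20x + 100 = 841
(x + 10)^2 = 841
x + 10 = ±29
x = -10 + 29 = 19 or x = -10 - 29 = -39

x = -39, x = 19


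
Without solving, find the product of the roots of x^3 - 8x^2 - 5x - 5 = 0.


By Vieta's formulas for x^3 + bx^2 + cx + d = 0:
  r1 + r2 + r3 = -b/a = 8
  r1*r2 + r1*r3 + r2*r3 = c/a = -5
  r1*r2*r3 = -d/a = 5


Product = 5


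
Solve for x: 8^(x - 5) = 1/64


Express both sides with the same base.
1/64 = 8^(-2)
Since the bases match, equate exponents: x - 5 = -2
So x = -2 - (-5) = 3

x = 3


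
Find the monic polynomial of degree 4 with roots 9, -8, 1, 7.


A monic polynomial with roots 9, -8, 1, 7 is:
p(x) = (x - 9)(x + 8)(x - 1)(x - 7)
After multiplying by (x - 9): x - 9
After multiplying by (x + 8): x^2 - x - 72
After multiplying by (x - 1): x^3 - 2x^2 - 71x + 72
After multiplying by (x - 7): x^4 - 9x^3 - 57x^2 + 569x - 504

x^4 - 9x^3 - 57x^2 + 569x - 504


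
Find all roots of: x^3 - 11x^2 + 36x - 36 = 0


Let p(x) = x^3 - 11x^2 + 36x - 36. By the rational root theorem (leading coefficient 1), any rational root is an integer divisor of 36: try ±1, ±2, ... in turn.
Test x = 1: value = -10 ≠ 0.
Test x = -1: value = -84 ≠ 0.
Test x = 2: value = 0 ✓, so (x - 2) is a factor.
Synthetic division by (x - 2): bring down 1; 1(2) - 11 = -9; (-9)(2) + 36 = 18; 18(2) - 36 = 0 → quotient x^2 - 9x + 18, remainder 0.
Solve the quadratic x^2 - 9x + 18 = 0: discriminant = (-9)^2 - 4(1)(18) = 81 - 72 = 9.
sqrt(9) = 3, so x = (9 ± 3)/2: x = 6 or x = 3.
Collecting all roots found:

x = 2, x = 3, x = 6


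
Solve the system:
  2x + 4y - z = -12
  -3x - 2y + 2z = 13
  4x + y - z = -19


Using Cramer's rule. Expand each determinant along the first row.
D  = 2*[(-2)*(-1) - 2*1] - 4*[(-3)*(-1) - 2*4] + (-1)*[(-3)*1 - (-2)*4]
  = 2*(0) - 4*(-5) + (-1)*(5) = 15
Dx = (-12)*[(-2)*(-1) - 2*1] - 4*[13*(-1) - 2*(-19)] + (-1)*[13*1 - (-2)*(-19)]
  = (-12)*(0) - 4*(25) + (-1)*(-25) = -75
Dy = 2*[13*(-1) - 2*(-19)] - (-12)*[(-3)*(-1) - 2*4] + (-1)*[(-3)*(-19) - 13*4]
  = 2*(25) - (-12)*(-5) + (-1)*(5) = -15
Dz = 2*[(-2)*(-19) - 13*1] - 4*[(-3)*(-19) - 13*4] + (-12)*[(-3)*1 - (-2)*4]
  = 2*(25) - 4*(5) + (-12)*(5) = -30
x = Dx/D = -75/15 = -5, y = Dy/D = -15/15 = -1, z = Dz/D = -30/15 = -2
Check eq1: (2)(-5) + (4)(-1) + (-1)(-2) = -12 = -12 ✓
Check eq2: (-3)(-5) + (-2)(-1) + (2)(-2) = 13 = 13 ✓
Check eq3: (4)(-5) + (1)(-1) + (-1)(-2) = -19 = -19 ✓

x = -5, y = -1, z = -2


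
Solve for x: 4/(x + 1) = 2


Multiply both sides by (x + 1): 4 = 2(x + 1)
Distribute: 4 = 2x + 2
2x = 4 - 2 = 2
x = 1

x = 1


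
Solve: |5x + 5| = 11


An absolute value equation |expr| = 11 gives two cases:
Case 1: 5x + 5 = 11
  5x = 6, so x = 6/5
Case 2: 5x + 5 = -11
  5x = -16, so x = -16/5

x = -16/5, x = 6/5


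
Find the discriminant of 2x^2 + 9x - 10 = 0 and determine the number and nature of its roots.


For ax^2 + bx + c = 0, discriminant D = b^2 - 4ac
Here a = 2, b = 9, c = -10
D = (9)^2 - 4(2)(-10) = 81 + 80 = 161

D = 161 > 0 but not a perfect square
The equation has 2 distinct real irrational roots.

Discriminant = 161, 2 distinct real irrational roots


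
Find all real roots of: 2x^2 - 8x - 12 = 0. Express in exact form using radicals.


Using the quadratic formula: x = (-b ± sqrt(b^2 - 4ac)) / (2a)
Here a = 2, b = -8, c = -12
Discriminant = b^2 - 4ac = (-8)^2 - 4(2)(-12) = 64 + 96 = 160
Since discriminant = 160 > 0, there are two real roots.
x = (8 ± 4*sqrt(10)) / 4
Simplifying: x = 2 ± sqrt(10)
Numerically: x ≈ 5.1623 or x ≈ -1.1623

x = 2 + sqrt(10) or x = 2 - sqrt(10)


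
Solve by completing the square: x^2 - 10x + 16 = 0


Start: x^2 - 10x + 16 = 0
Move constant: x^2 - 10x = -16
Half of -10 is -5, squared is 25
Add 25 to both sides: x^2 - 10x + 25 = 9
(x - 5)^2 = 9
x - 5 = ±3
x = 5 + 3 = 8 or x = 5 - 3 = 2

x = 2, x = 8


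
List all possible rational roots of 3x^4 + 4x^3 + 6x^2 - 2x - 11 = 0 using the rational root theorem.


Rational root theorem: possible roots are ±p/q where:
  p divides the constant term (-11): p ∈ {1, 11}
  q divides the leading coefficient (3): q ∈ {1, 3}

All possible rational roots: -11, -11/3, -1, -1/3, 1/3, 1, 11/3, 11

-11, -11/3, -1, -1/3, 1/3, 1, 11/3, 11


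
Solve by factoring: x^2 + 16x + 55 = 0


We need two numbers that multiply to 55 and add to 16.
Those numbers are 11 and 5 (since 11 * 5 = 55 and 11 + 5 = 16).
So x^2 + 16x + 55 = (x + 11)(x + 5) = 0
Setting each factor to zero: x = -11 or x = -5

x = -11, x = -5


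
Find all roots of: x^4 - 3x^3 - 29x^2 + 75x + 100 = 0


Let p(x) = x^4 - 3x^3 - 29x^2 + 75x + 100. By the rational root theorem (leading coefficient 1), any rational root is an integer divisor of 100: try ±1, ±2, ... in turn.
Test x = 1: value = 144 ≠ 0.
Test x = -1: value = 0 ✓, so (x + 1) is a factor.
Synthetic division by (x + 1): bring down 1; 1(-1) - 3 = -4; (-4)(-1) - 29 = -25; (-25)(-1) + 75 = 100; 100(-1) + 100 = 0 → quotient x^3 - 4x^2 - 25x + 100, remainder 0.
Continue with the quotient x^3 - 4x^2 - 25x + 100 (candidates must divide 100; re-test x = -1 first in case it repeats).
Test x = -1: value = 120 ≠ 0.
Test x = 2: value = 42 ≠ 0.
Test x = -2: value = 126 ≠ 0.
Test x = 4: value = 0 ✓, so (x - 4) is a factor.
Synthetic division by (x - 4): bring down 1; 1(4) - 4 = 0; 0(4) - 25 = -25; (-25)(4) + 100 = 0 → quotient x^2 - 25, remainder 0.
Solve the quadratic x^2 - 25 = 0: discriminant = 0^2 - 4(1)(-25) = 0 + 100 = 100.
sqrt(100) = 10, so x = (0 ± 10)/2: x = 5 or x = -5.
Collecting all roots found:

x = -5, x = -1, x = 4, x = 5


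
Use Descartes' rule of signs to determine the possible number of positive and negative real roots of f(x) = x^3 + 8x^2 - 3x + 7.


Descartes' rule of signs:

For positive roots, count sign changes in f(x) = x^3 + 8x^2 - 3x + 7:
Signs of coefficients: +, +, -, +
Number of sign changes: 2
Possible positive real roots: 2, 0

For negative roots, examine f(-x) = -x^3 + 8x^2 + 3x + 7:
Signs of coefficients: -, +, +, +
Number of sign changes: 1
Possible negative real roots: 1

Positive roots: 2 or 0; Negative roots: 1


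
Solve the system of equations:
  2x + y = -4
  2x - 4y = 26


Using Cramer's rule:
Determinant D = (2)(-4) - (2)(1) = -8 - 2 = -10
Dx = (-4)(-4) - (26)(1) = 16 - 26 = -10
Dy = (2)(26) - (2)(-4) = 52 + 8 = 60
x = Dx/D = -10/-10 = 1
y = Dy/D = 60/-10 = -6

x = 1, y = -6


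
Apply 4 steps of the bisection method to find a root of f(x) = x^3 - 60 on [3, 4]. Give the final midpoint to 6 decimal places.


f(x) = x^3 - 60
f(3) = -33 < 0
f(4) = 4 > 0

Step 1: midpoint = (3.000000 + 4.000000)/2 = 3.500000
  f(3.500000) = -17.125000
  f(mid) < 0, so root is in [3.500000, 4.000000]

Step 2: midpoint = (3.500000 + 4.000000)/2 = 3.750000
  f(3.750000) = -7.265625
  f(mid) < 0, so root is in [3.750000, 4.000000]

Step 3: midpoint = (3.750000 + 4.000000)/2 = 3.875000
  f(3.875000) = -1.814453
  f(mid) < 0, so root is in [3.875000, 4.000000]

Step 4: midpoint = (3.875000 + 4.000000)/2 = 3.937500
  f(3.937500) = 1.046631
  f(mid) > 0, so root is in [3.875000, 3.937500]

midpoint = 3.937500


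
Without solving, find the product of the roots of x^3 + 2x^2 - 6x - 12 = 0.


By Vieta's formulas for x^3 + bx^2 + cx + d = 0:
  r1 + r2 + r3 = -b/a = -2
  r1*r2 + r1*r3 + r2*r3 = c/a = -6
  r1*r2*r3 = -d/a = 12


Product = 12


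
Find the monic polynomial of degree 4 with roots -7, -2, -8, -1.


A monic polynomial with roots -7, -2, -8, -1 is:
p(x) = (x + 7)(x + 2)(x + 8)(x + 1)
After multiplying by (x + 7): x + 7
After multiplying by (x + 2): x^2 + 9x + 14
After multiplying by (x + 8): x^3 + 17x^2 + 86x + 112
After multiplying by (x + 1): x^4 + 18x^3 + 103x^2 + 198x + 112

x^4 + 18x^3 + 103x^2 + 198x + 112


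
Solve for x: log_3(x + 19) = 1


Convert to exponential form: x + 19 = 3^1 = 3
x = 3 - 19 = -16
Check: log_3(-16 + 19) = log_3(3) = log_3(3) = 1 ✓

x = -16


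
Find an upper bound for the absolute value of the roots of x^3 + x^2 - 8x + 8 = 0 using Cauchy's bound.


Cauchy's bound: all roots r satisfy |r| <= 1 + max(|a_i/a_n|) for i = 0,...,n-1
where a_n is the leading coefficient.

Coefficients: [1, 1, -8, 8]
Leading coefficient a_n = 1
Ratios |a_i/a_n|: 1, 8, 8
Maximum ratio: 8
Cauchy's bound: |r| <= 1 + 8 = 9

Upper bound = 9


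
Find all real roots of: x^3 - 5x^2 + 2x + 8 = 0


Let p(x) = x^3 - 5x^2 + 2x + 8. By the rational root theorem (leading coefficient 1), any rational root is an integer divisor of 8: try ±1, ±2, ... in turn.
Test x = 1: value = 6 ≠ 0.
Test x = -1: value = 0 ✓, so (x + 1) is a factor.
Synthetic division by (x + 1): bring down 1; 1(-1) - 5 = -6; (-6)(-1) + 2 = 8; 8(-1) + 8 = 0 → quotient x^2 - 6x + 8, remainder 0.
Solve the quadratic x^2 - 6x + 8 = 0: discriminant = (-6)^2 - 4(1)(8) = 36 - 32 = 4.
sqrt(4) = 2, so x = (6 ± 2)/2: x = 4 or x = 2.

x = -1, x = 2, x = 4


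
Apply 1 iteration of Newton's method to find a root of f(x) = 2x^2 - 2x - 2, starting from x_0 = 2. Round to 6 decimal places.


Newton's method: x_(n+1) = x_n - f(x_n)/f'(x_n)
f(x) = 2x^2 - 2x - 2
f'(x) = 4x - 2

Iteration 1:
  f(2.000000) = 2.000000
  f'(2.000000) = 6.000000
  x_1 = 2.000000 - (2.000000)/(6.000000) = 1.666667

x_1 = 1.666667


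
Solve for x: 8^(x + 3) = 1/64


Express both sides with the same base.
1/64 = 8^(-2)
Since the bases match, equate exponents: x + 3 = -2
So x = -2 - (3) = -5

x = -5


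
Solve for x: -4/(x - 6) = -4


Multiply both sides by (x - 6): -4 = -4(x - 6)
Distribute: -4 = -4x + 24
-4x = -4 - 24 = -28
x = 7

x = 7


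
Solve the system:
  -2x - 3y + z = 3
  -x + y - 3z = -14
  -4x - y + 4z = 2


Using Cramer's rule. Expand each determinant along the first row.
D  = (-2)*[1*4 - (-3)*(-1)] - (-3)*[(-1)*4 - (-3)*(-4)] + 1*[(-1)*(-1) - 1*(-4)]
  = (-2)*(1) - (-3)*(-16) + 1*(5) = -45
Dx = 3*[1*4 - (-3)*(-1)] - (-3)*[(-14)*4 - (-3)*2] + 1*[(-14)*(-1) - 1*2]
  = 3*(1) - (-3)*(-50) + 1*(12) = -135
Dy = (-2)*[(-14)*4 - (-3)*2] - 3*[(-1)*4 - (-3)*(-4)] + 1*[(-1)*2 - (-14)*(-4)]
  = (-2)*(-50) - 3*(-16) + 1*(-58) = 90
Dz = (-2)*[1*2 - (-14)*(-1)] - (-3)*[(-1)*2 - (-14)*(-4)] + 3*[(-1)*(-1) - 1*(-4)]
  = (-2)*(-12) - (-3)*(-58) + 3*(5) = -135
x = Dx/D = -135/-45 = 3, y = Dy/D = 90/-45 = -2, z = Dz/D = -135/-45 = 3
Check eq1: (-2)(3) + (-3)(-2) + (1)(3) = 3 = 3 ✓
Check eq2: (-1)(3) + (1)(-2) + (-3)(3) = -14 = -14 ✓
Check eq3: (-4)(3) + (-1)(-2) + (4)(3) = 2 = 2 ✓

x = 3, y = -2, z = 3


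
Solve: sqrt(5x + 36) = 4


Square both sides: 5x + 36 = 4^2 = 16
5x = 16 - 36 = -20
x = -4
Check: sqrt(5*(-4) + 36) = sqrt(16) = 4 ✓

x = -4


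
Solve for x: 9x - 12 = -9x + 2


Starting with: 9x - 12 = -9x + 2
Move all x terms to left: (9 + 9)x = 2 + 12
Simplify: 18x = 14
Divide both sides by 18: x = 7/9

x = 7/9


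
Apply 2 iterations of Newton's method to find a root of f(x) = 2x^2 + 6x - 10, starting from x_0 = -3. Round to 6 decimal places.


Newton's method: x_(n+1) = x_n - f(x_n)/f'(x_n)
f(x) = 2x^2 + 6x - 10
f'(x) = 4x + 6

Iteration 1:
  f(-3.000000) = -10.000000
  f'(-3.000000) = -6.000000
  x_1 = -3.000000 - (-10.000000)/(-6.000000) = -4.666667

Iteration 2:
  f(-4.666667) = 5.555556
  f'(-4.666667) = -12.666667
  x_2 = -4.666667 - (5.555556)/(-12.666667) = -4.228070

x_2 = -4.228070


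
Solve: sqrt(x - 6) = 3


Square both sides: x - 6 = 3^2 = 9
x = 9 + 6 = 15
x = 15
Check: sqrt(1*15 - 6) = sqrt(9) = 3 ✓

x = 15


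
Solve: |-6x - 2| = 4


An absolute value equation |expr| = 4 gives two cases:
Case 1: -6x - 2 = 4
  -6x = 6, so x = -1
Case 2: -6x - 2 = -4
  -6x = -2, so x = 1/3

x = -1, x = 1/3


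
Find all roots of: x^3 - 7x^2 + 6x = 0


The constant term is 0, so x = 0 is a root. Factor out x:
  x^2 - 7x + 6 = 0
Solve the quadratic x^2 - 7x + 6 = 0: discriminant = (-7)^2 - 4(1)(6) = 49 - 24 = 25.
sqrt(25) = 5, so x = (7 ± 5)/2: x = 6 or x = 1.
Collecting all roots found:

x = 0, x = 1, x = 6


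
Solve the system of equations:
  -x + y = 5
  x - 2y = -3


Using Cramer's rule:
Determinant D = (-1)(-2) - (1)(1) = 2 - 1 = 1
Dx = (5)(-2) - (-3)(1) = -10 + 3 = -7
Dy = (-1)(-3) - (1)(5) = 3 - 5 = -2
x = Dx/D = -7/1 = -7
y = Dy/D = -2/1 = -2

x = -7, y = -2


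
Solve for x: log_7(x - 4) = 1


Convert to exponential form: x - 4 = 7^1 = 7
x = 7 + 4 = 11
Check: log_7(11 - 4) = log_7(7) = log_7(7) = 1 ✓

x = 11


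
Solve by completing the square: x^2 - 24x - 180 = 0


Start: x^2 - 24x - 180 = 0
Move constant: x^2 - 24x = 180
Half of -24 is -12, squared is 144
Add 144 to both sides: x^2 - 24x + 144 = 324
(x - 12)^2 = 324
x - 12 = ±18
x = 12 + 18 = 30 or x = 12 - 18 = -6

x = -6, x = 30


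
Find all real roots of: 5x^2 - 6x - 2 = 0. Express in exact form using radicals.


Using the quadratic formula: x = (-b ± sqrt(b^2 - 4ac)) / (2a)
Here a = 5, b = -6, c = -2
Discriminant = b^2 - 4ac = (-6)^2 - 4(5)(-2) = 36 + 40 = 76
Since discriminant = 76 > 0, there are two real roots.
x = (6 ± 2*sqrt(19)) / 10
Simplifying: x = (3 ± sqrt(19)) / 5
Numerically: x ≈ 1.4718 or x ≈ -0.2718

x = (3 + sqrt(19)) / 5 or x = (3 - sqrt(19)) / 5


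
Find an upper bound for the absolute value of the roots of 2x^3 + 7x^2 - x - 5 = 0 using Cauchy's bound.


Cauchy's bound: all roots r satisfy |r| <= 1 + max(|a_i/a_n|) for i = 0,...,n-1
where a_n is the leading coefficient.

Coefficients: [2, 7, -1, -5]
Leading coefficient a_n = 2
Ratios |a_i/a_n|: 7/2, 1/2, 5/2
Maximum ratio: 7/2
Cauchy's bound: |r| <= 1 + 7/2 = 9/2

Upper bound = 9/2


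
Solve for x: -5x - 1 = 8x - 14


Starting with: -5x - 1 = 8x - 14
Move all x terms to left: (-5 - 8)x = -14 + 1
Simplify: -13x = -13
Divide both sides by -13: x = 1

x = 1


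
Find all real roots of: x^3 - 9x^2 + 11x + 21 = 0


Let p(x) = x^3 - 9x^2 + 11x + 21. By the rational root theorem (leading coefficient 1), any rational root is an integer divisor of 21: try ±1, ±2, ... in turn.
Test x = 1: value = 24 ≠ 0.
Test x = -1: value = 0 ✓, so (x + 1) is a factor.
Synthetic division by (x + 1): bring down 1; 1(-1) - 9 = -10; (-10)(-1) + 11 = 21; 21(-1) + 21 = 0 → quotient x^2 - 10x + 21, remainder 0.
Solve the quadratic x^2 - 10x + 21 = 0: discriminant = (-10)^2 - 4(1)(21) = 100 - 84 = 16.
sqrt(16) = 4, so x = (10 ± 4)/2: x = 7 or x = 3.

x = -1, x = 3, x = 7


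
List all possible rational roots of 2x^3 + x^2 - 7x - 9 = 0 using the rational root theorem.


Rational root theorem: possible roots are ±p/q where:
  p divides the constant term (-9): p ∈ {1, 3, 9}
  q divides the leading coefficient (2): q ∈ {1, 2}

All possible rational roots: -9, -9/2, -3, -3/2, -1, -1/2, 1/2, 1, 3/2, 3, 9/2, 9

-9, -9/2, -3, -3/2, -1, -1/2, 1/2, 1, 3/2, 3, 9/2, 9


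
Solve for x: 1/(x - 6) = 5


Multiply both sides by (x - 6): 1 = 5(x - 6)
Distribute: 1 = 5x - 30
5x = 1 + 30 = 31
x = 31/5

x = 31/5


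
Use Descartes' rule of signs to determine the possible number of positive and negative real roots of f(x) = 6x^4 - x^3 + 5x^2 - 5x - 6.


Descartes' rule of signs:

For positive roots, count sign changes in f(x) = 6x^4 - x^3 + 5x^2 - 5x - 6:
Signs of coefficients: +, -, +, -, -
Number of sign changes: 3
Possible positive real roots: 3, 1

For negative roots, examine f(-x) = 6x^4 + x^3 + 5x^2 + 5x - 6:
Signs of coefficients: +, +, +, +, -
Number of sign changes: 1
Possible negative real roots: 1

Positive roots: 3 or 1; Negative roots: 1


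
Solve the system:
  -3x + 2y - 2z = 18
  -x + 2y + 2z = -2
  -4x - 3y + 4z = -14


Using Cramer's rule. Expand each determinant along the first row.
D  = (-3)*[2*4 - 2*(-3)] - 2*[(-1)*4 - 2*(-4)] + (-2)*[(-1)*(-3) - 2*(-4)]
  = (-3)*(14) - 2*(4) + (-2)*(11) = -72
Dx = 18*[2*4 - 2*(-3)] - 2*[(-2)*4 - 2*(-14)] + (-2)*[(-2)*(-3) - 2*(-14)]
  = 18*(14) - 2*(20) + (-2)*(34) = 144
Dy = (-3)*[(-2)*4 - 2*(-14)] - 18*[(-1)*4 - 2*(-4)] + (-2)*[(-1)*(-14) - (-2)*(-4)]
  = (-3)*(20) - 18*(4) + (-2)*(6) = -144
Dz = (-3)*[2*(-14) - (-2)*(-3)] - 2*[(-1)*(-14) - (-2)*(-4)] + 18*[(-1)*(-3) - 2*(-4)]
  = (-3)*(-34) - 2*(6) + 18*(11) = 288
x = Dx/D = 144/-72 = -2, y = Dy/D = -144/-72 = 2, z = Dz/D = 288/-72 = -4
Check eq1: (-3)(-2) + (2)(2) + (-2)(-4) = 18 = 18 ✓
Check eq2: (-1)(-2) + (2)(2) + (2)(-4) = -2 = -2 ✓
Check eq3: (-4)(-2) + (-3)(2) + (4)(-4) = -14 = -14 ✓

x = -2, y = 2, z = -4


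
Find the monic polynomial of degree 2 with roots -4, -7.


A monic polynomial with roots -4, -7 is:
p(x) = (x + 4)(x + 7)
After multiplying by (x + 4): x + 4
After multiplying by (x + 7): x^2 + 11x + 28

x^2 + 11x + 28


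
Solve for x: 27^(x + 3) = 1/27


Express both sides with the same base.
1/27 = 27^(-1)
Since the bases match, equate exponents: x + 3 = -1
So x = -1 - (3) = -4

x = -4


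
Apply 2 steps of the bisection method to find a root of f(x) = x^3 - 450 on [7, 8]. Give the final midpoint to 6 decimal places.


f(x) = x^3 - 450
f(7) = -107 < 0
f(8) = 62 > 0

Step 1: midpoint = (7.000000 + 8.000000)/2 = 7.500000
  f(7.500000) = -28.125000
  f(mid) < 0, so root is in [7.500000, 8.000000]

Step 2: midpoint = (7.500000 + 8.000000)/2 = 7.750000
  f(7.750000) = 15.484375
  f(mid) > 0, so root is in [7.500000, 7.750000]

midpoint = 7.750000


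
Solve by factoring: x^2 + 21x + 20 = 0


We need two numbers that multiply to 20 and add to 21.
Those numbers are 1 and 20 (since 1 * 20 = 20 and 1 + 20 = 21).
So x^2 + 21x + 20 = (x + 1)(x + 20) = 0
Setting each factor to zero: x = -1 or x = -20

x = -20, x = -1
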